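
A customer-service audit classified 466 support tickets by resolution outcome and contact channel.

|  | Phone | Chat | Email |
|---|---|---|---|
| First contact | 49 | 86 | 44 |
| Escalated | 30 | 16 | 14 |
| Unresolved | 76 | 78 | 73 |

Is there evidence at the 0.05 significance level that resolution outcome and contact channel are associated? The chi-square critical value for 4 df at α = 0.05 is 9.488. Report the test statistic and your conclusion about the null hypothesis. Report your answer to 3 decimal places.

Row totals: 179, 60, 227. Column totals: 155, 180, 131. Grand total N = 466.
Expected counts (row total × column total / N):
  First contact, Phone: 179×155/466 = 59.5386
  First contact, Chat: 179×180/466 = 69.1416
  First contact, Email: 179×131/466 = 50.3197
  Escalated, Phone: 60×155/466 = 19.9571
  Escalated, Chat: 60×180/466 = 23.1760
  Escalated, Email: 60×131/466 = 16.8670
  Unresolved, Phone: 227×155/466 = 75.5043
  Unresolved, Chat: 227×180/466 = 87.6824
  Unresolved, Email: 227×131/466 = 63.8133
Contributions (O − E)²/E:
  (49 − 59.5386)²/59.5386 = 1.8654
  (86 − 69.1416)²/69.1416 = 4.1105
  (44 − 50.3197)²/50.3197 = 0.7937
  (30 − 19.9571)²/19.9571 = 5.0538
  (16 − 23.1760)²/23.1760 = 2.2219
  (14 − 16.8670)²/16.8670 = 0.4873
  (76 − 75.5043)²/75.5043 = 0.0033
  (78 − 87.6824)²/87.6824 = 1.0692
  (73 − 63.8133)²/63.8133 = 1.3225
χ² = 1.8654 + 4.1105 + 0.7937 + 5.0538 + 2.2219 + 0.4873 + 0.0033 + 1.0692 + 1.3225 = 16.928
df = (3−1)(3−1) = 4. Since 16.928 > 9.488, reject the null hypothesis of independence at α = 0.05.

16.928; reject H₀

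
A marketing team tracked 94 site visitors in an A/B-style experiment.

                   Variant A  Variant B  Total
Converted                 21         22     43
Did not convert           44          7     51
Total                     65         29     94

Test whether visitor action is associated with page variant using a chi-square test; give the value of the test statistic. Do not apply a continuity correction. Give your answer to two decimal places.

15.33

Grand total N = 94.
Expected counts (row total × column total / N):
  Converted, Variant A: 43×65/94 = 29.734
  Converted, Variant B: 43×29/94 = 13.266
  Did not convert, Variant A: 51×65/94 = 35.266
  Did not convert, Variant B: 51×29/94 = 15.734
Contributions (O − E)²/E:
  (21 − 29.734)²/29.734 = 2.5655
  (22 − 13.266)²/13.266 = 5.7502
  (44 − 35.266)²/35.266 = 2.1631
  (7 − 15.734)²/15.734 = 4.8483
χ² = 2.5655 + 5.7502 + 2.1631 + 4.8483 = 15.33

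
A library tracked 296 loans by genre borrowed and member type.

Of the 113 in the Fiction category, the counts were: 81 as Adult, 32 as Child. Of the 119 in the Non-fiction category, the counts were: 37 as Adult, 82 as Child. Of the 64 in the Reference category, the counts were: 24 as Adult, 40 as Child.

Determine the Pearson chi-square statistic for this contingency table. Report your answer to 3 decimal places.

41.847

Row totals: 113, 119, 64. Column totals: 142, 154. Grand total N = 296.
Expected counts (row total × column total / N):
  Fiction, Adult: 113×142/296 = 54.2095
  Fiction, Child: 113×154/296 = 58.7905
  Non-fiction, Adult: 119×142/296 = 57.0878
  Non-fiction, Child: 119×154/296 = 61.9122
  Reference, Adult: 64×142/296 = 30.7027
  Reference, Child: 64×154/296 = 33.2973
Contributions (O − E)²/E:
  (81 − 54.2095)²/54.2095 = 13.2399
  (32 − 58.7905)²/58.7905 = 12.2083
  (37 − 57.0878)²/57.0878 = 7.0684
  (82 − 61.9122)²/61.9122 = 6.5176
  (24 − 30.7027)²/30.7027 = 1.4633
  (40 − 33.2973)²/33.2973 = 1.3492
χ² = 13.2399 + 12.2083 + 7.0684 + 6.5176 + 1.4633 + 1.3492 = 41.847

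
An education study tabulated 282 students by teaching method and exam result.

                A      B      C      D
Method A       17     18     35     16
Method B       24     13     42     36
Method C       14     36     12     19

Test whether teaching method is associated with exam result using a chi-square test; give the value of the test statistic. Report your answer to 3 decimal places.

Row totals: 86, 115, 81. Column totals: 55, 67, 89, 71. Grand total N = 282.
Expected counts (row total × column total / N):
  Method A, A: 86×55/282 = 16.7730
  Method A, B: 86×67/282 = 20.4326
  Method A, C: 86×89/282 = 27.1418
  Method A, D: 86×71/282 = 21.6525
  Method B, A: 115×55/282 = 22.4291
  Method B, B: 115×67/282 = 27.3227
  Method B, C: 115×89/282 = 36.2943
  Method B, D: 115×71/282 = 28.9539
  Method C, A: 81×55/282 = 15.7979
  Method C, B: 81×67/282 = 19.2447
  Method C, C: 81×89/282 = 25.5638
  Method C, D: 81×71/282 = 20.3936
Contributions (O − E)²/E:
  (17 − 16.7730)²/16.7730 = 0.0031
  (18 − 20.4326)²/20.4326 = 0.2896
  (35 − 27.1418)²/27.1418 = 2.2751
  (16 − 21.6525)²/21.6525 = 1.4756
  (24 − 22.4291)²/22.4291 = 0.1100
  (13 − 27.3227)²/27.3227 = 7.5080
  (42 − 36.2943)²/36.2943 = 0.8970
  (36 − 28.9539)²/28.9539 = 1.7147
  (14 − 15.7979)²/15.7979 = 0.2046
  (36 − 19.2447)²/19.2447 = 14.5879
  (12 − 25.5638)²/25.5638 = 7.1968
  (19 − 20.3936)²/20.3936 = 0.0952
χ² = 0.0031 + 0.2896 + 2.2751 + 1.4756 + 0.1100 + 7.5080 + 0.8970 + 1.7147 + 0.2046 + 14.5879 + 7.1968 + 0.0952 = 36.358

36.358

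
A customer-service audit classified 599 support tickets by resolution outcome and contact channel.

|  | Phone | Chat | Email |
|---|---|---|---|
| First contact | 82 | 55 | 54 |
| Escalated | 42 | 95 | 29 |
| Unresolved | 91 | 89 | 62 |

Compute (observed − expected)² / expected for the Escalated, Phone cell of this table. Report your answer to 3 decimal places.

Row total (Escalated) = 166; column total (Phone) = 215; N = 599.
Expected count E = 166 × 215 / 599 = 59.5826.
Contribution = (O − E)²/E = (42 − 59.5826)² / 59.5826 = 5.189.

5.189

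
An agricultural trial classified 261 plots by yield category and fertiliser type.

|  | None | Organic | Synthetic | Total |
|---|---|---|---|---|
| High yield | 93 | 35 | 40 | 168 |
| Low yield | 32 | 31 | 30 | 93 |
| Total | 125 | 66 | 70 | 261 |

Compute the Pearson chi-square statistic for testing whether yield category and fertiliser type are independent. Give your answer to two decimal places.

Grand total N = 261.
Expected counts (row total × column total / N):
  High yield, None: 168×125/261 = 80.460
  High yield, Organic: 168×66/261 = 42.483
  High yield, Synthetic: 168×70/261 = 45.057
  Low yield, None: 93×125/261 = 44.540
  Low yield, Organic: 93×66/261 = 23.517
  Low yield, Synthetic: 93×70/261 = 24.943
Contributions (O − E)²/E:
  (93 − 80.460)²/80.460 = 1.9544
  (35 − 42.483)²/42.483 = 1.3181
  (40 − 45.057)²/45.057 = 0.5676
  (32 − 44.540)²/44.540 = 3.5306
  (31 − 23.517)²/23.517 = 2.3811
  (30 − 24.943)²/24.943 = 1.0253
χ² = 1.9544 + 1.3181 + 0.5676 + 3.5306 + 2.3811 + 1.0253 = 10.78

10.78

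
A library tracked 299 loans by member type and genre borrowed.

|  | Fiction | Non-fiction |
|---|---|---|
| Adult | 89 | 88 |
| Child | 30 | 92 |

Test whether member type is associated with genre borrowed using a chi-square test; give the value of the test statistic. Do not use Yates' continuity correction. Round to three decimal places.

Row totals: 177, 122. Column totals: 119, 180. Grand total N = 299.
Expected counts (row total × column total / N):
  Adult, Fiction: 177×119/299 = 70.4448
  Adult, Non-fiction: 177×180/299 = 106.5552
  Child, Fiction: 122×119/299 = 48.5552
  Child, Non-fiction: 122×180/299 = 73.4448
Contributions (O − E)²/E:
  (89 − 70.4448)²/70.4448 = 4.8875
  (88 − 106.5552)²/106.5552 = 3.2311
  (30 − 48.5552)²/48.5552 = 7.0908
  (92 − 73.4448)²/73.4448 = 4.6878
χ² = 4.8875 + 3.2311 + 7.0908 + 4.6878 = 19.897

19.897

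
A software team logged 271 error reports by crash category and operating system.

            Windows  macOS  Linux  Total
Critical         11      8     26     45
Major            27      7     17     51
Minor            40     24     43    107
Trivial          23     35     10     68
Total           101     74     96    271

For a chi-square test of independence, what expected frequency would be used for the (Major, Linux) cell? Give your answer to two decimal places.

Row total (Major) = 51; column total (Linux) = 96; grand total N = 271.
Expected count = (row total × column total) / N = 51 × 96 / 271 = 18.07.

18.07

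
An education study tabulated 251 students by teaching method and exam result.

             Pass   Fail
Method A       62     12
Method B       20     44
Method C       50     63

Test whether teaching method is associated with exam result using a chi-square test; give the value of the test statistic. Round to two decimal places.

Row totals: 74, 64, 113. Column totals: 132, 119. Grand total N = 251.
Expected counts (row total × column total / N):
  Method A, Pass: 74×132/251 = 38.916
  Method A, Fail: 74×119/251 = 35.084
  Method B, Pass: 64×132/251 = 33.657
  Method B, Fail: 64×119/251 = 30.343
  Method C, Pass: 113×132/251 = 59.426
  Method C, Fail: 113×119/251 = 53.574
Contributions (O − E)²/E:
  (62 − 38.916)²/38.916 = 13.6929
  (12 − 35.084)²/35.084 = 15.1884
  (20 − 33.657)²/33.657 = 5.5416
  (44 − 30.343)²/30.343 = 6.1468
  (50 − 59.426)²/59.426 = 1.4951
  (63 − 53.574)²/53.574 = 1.6584
χ² = 13.6929 + 15.1884 + 5.5416 + 6.1468 + 1.4951 + 1.6584 = 43.72

43.72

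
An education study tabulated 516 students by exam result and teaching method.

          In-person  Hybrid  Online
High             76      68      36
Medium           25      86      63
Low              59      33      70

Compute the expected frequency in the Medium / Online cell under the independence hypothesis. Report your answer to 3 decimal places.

56.988

Row total (Medium) = 174; column total (Online) = 169; grand total N = 516.
Expected count = (row total × column total) / N = 174 × 169 / 516 = 56.988.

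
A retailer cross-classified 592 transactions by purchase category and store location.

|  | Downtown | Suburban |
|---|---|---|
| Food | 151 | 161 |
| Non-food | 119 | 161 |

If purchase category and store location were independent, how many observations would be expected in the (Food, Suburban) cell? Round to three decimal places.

Row total (Food) = 312; column total (Suburban) = 322; grand total N = 592.
Expected count = (row total × column total) / N = 312 × 322 / 592 = 169.703.

169.703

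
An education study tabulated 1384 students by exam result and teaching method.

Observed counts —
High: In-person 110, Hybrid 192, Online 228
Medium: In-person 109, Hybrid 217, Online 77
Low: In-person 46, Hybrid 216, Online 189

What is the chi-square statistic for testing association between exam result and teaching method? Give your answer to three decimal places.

93.463

Row totals: 530, 403, 451. Column totals: 265, 625, 494. Grand total N = 1384.
Expected counts (row total × column total / N):
  High, In-person: 530×265/1384 = 101.4812
  High, Hybrid: 530×625/1384 = 239.3425
  High, Online: 530×494/1384 = 189.1763
  Medium, In-person: 403×265/1384 = 77.1640
  Medium, Hybrid: 403×625/1384 = 181.9906
  Medium, Online: 403×494/1384 = 143.8454
  Low, In-person: 451×265/1384 = 86.3548
  Low, Hybrid: 451×625/1384 = 203.6669
  Low, Online: 451×494/1384 = 160.9783
Contributions (O − E)²/E:
  (110 − 101.4812)²/101.4812 = 0.7151
  (192 − 239.3425)²/239.3425 = 9.3645
  (228 − 189.1763)²/189.1763 = 7.9676
  (109 − 77.1640)²/77.1640 = 13.1348
  (217 − 181.9906)²/181.9906 = 6.7347
  (77 − 143.8454)²/143.8454 = 31.0633
  (46 − 86.3548)²/86.3548 = 18.8584
  (216 − 203.6669)²/203.6669 = 0.7468
  (189 − 160.9783)²/160.9783 = 4.8778
χ² = 0.7151 + 9.3645 + 7.9676 + 13.1348 + 6.7347 + 31.0633 + 18.8584 + 0.7468 + 4.8778 = 93.463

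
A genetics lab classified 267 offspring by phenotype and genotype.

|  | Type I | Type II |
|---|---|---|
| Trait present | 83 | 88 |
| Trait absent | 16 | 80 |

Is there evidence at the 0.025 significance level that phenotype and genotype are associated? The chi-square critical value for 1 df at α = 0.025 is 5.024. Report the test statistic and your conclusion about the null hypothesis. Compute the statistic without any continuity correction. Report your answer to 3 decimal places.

Row totals: 171, 96. Column totals: 99, 168. Grand total N = 267.
Expected counts (row total × column total / N):
  Trait present, Type I: 171×99/267 = 63.4045
  Trait present, Type II: 171×168/267 = 107.5955
  Trait absent, Type I: 96×99/267 = 35.5955
  Trait absent, Type II: 96×168/267 = 60.4045
Contributions (O − E)²/E:
  (83 − 63.4045)²/63.4045 = 6.0561
  (88 − 107.5955)²/107.5955 = 3.5688
  (16 − 35.5955)²/35.5955 = 10.7874
  (80 − 60.4045)²/60.4045 = 6.3569
χ² = 6.0561 + 3.5688 + 10.7874 + 6.3569 = 26.769
df = (2−1)(2−1) = 1. Since 26.769 > 5.024, reject the null hypothesis of independence at α = 0.025.

26.769; reject H₀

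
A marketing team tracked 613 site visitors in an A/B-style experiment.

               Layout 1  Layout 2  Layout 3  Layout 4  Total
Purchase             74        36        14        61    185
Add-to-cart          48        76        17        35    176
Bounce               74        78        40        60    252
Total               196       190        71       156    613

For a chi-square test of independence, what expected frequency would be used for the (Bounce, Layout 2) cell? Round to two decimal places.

78.11

Row total (Bounce) = 252; column total (Layout 2) = 190; grand total N = 613.
Expected count = (row total × column total) / N = 252 × 190 / 613 = 78.11.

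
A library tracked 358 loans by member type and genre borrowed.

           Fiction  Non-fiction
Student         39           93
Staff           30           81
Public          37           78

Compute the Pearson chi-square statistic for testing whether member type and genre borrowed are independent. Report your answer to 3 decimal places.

Row totals: 132, 111, 115. Column totals: 106, 252. Grand total N = 358.
Expected counts (row total × column total / N):
  Student, Fiction: 132×106/358 = 39.0838
  Student, Non-fiction: 132×252/358 = 92.9162
  Staff, Fiction: 111×106/358 = 32.8659
  Staff, Non-fiction: 111×252/358 = 78.1341
  Public, Fiction: 115×106/358 = 34.0503
  Public, Non-fiction: 115×252/358 = 80.9497
Contributions (O − E)²/E:
  (39 − 39.0838)²/39.0838 = 0.0002
  (93 − 92.9162)²/92.9162 = 0.0001
  (30 − 32.8659)²/32.8659 = 0.2499
  (81 − 78.1341)²/78.1341 = 0.1051
  (37 − 34.0503)²/34.0503 = 0.2555
  (78 − 80.9497)²/80.9497 = 0.1075
χ² = 0.0002 + 0.0001 + 0.2499 + 0.1051 + 0.2555 + 0.1075 = 0.718

0.718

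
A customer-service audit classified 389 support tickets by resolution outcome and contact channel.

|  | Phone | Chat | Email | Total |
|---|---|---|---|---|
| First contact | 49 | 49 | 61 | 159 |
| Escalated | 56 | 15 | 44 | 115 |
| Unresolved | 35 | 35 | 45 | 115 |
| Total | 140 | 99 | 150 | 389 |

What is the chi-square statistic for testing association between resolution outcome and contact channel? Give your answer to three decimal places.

17.218

Grand total N = 389.
Expected counts (row total × column total / N):
  First contact, Phone: 159×140/389 = 57.2237
  First contact, Chat: 159×99/389 = 40.4653
  First contact, Email: 159×150/389 = 61.3111
  Escalated, Phone: 115×140/389 = 41.3882
  Escalated, Chat: 115×99/389 = 29.2674
  Escalated, Email: 115×150/389 = 44.3445
  Unresolved, Phone: 115×140/389 = 41.3882
  Unresolved, Chat: 115×99/389 = 29.2674
  Unresolved, Email: 115×150/389 = 44.3445
Contributions (O − E)²/E:
  (49 − 57.2237)²/57.2237 = 1.1818
  (49 − 40.4653)²/40.4653 = 1.8001
  (61 − 61.3111)²/61.3111 = 0.0016
  (56 − 41.3882)²/41.3882 = 5.1586
  (15 − 29.2674)²/29.2674 = 6.9551
  (44 − 44.3445)²/44.3445 = 0.0027
  (35 − 41.3882)²/41.3882 = 0.9860
  (35 − 29.2674)²/29.2674 = 1.1228
  (45 − 44.3445)²/44.3445 = 0.0097
χ² = 1.1818 + 1.8001 + 0.0016 + 5.1586 + 6.9551 + 0.0027 + 0.9860 + 1.1228 + 0.0097 = 17.218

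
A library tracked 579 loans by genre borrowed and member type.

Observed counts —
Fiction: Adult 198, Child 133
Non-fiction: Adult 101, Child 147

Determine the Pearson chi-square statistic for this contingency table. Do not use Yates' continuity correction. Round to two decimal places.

20.70

Row totals: 331, 248. Column totals: 299, 280. Grand total N = 579.
Expected counts (row total × column total / N):
  Fiction, Adult: 331×299/579 = 170.931
  Fiction, Child: 331×280/579 = 160.069
  Non-fiction, Adult: 248×299/579 = 128.069
  Non-fiction, Child: 248×280/579 = 119.931
Contributions (O − E)²/E:
  (198 − 170.931)²/170.931 = 4.2867
  (133 − 160.069)²/160.069 = 4.5776
  (101 − 128.069)²/128.069 = 5.7214
  (147 − 119.931)²/119.931 = 6.1096
χ² = 4.2867 + 4.5776 + 5.7214 + 6.1096 = 20.70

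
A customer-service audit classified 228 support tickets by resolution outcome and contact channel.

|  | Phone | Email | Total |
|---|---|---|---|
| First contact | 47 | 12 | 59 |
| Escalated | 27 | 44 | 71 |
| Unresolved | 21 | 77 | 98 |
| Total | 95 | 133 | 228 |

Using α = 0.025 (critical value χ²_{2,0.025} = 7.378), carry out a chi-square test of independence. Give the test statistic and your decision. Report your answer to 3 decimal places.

51.943; reject H₀

Grand total N = 228.
Expected counts (row total × column total / N):
  First contact, Phone: 59×95/228 = 24.5833
  First contact, Email: 59×133/228 = 34.4167
  Escalated, Phone: 71×95/228 = 29.5833
  Escalated, Email: 71×133/228 = 41.4167
  Unresolved, Phone: 98×95/228 = 40.8333
  Unresolved, Email: 98×133/228 = 57.1667
Contributions (O − E)²/E:
  (47 − 24.5833)²/24.5833 = 20.4410
  (12 − 34.4167)²/34.4167 = 14.6007
  (27 − 29.5833)²/29.5833 = 0.2256
  (44 − 41.4167)²/41.4167 = 0.1611
  (21 − 40.8333)²/40.8333 = 9.6333
  (77 − 57.1667)²/57.1667 = 6.8809
χ² = 20.4410 + 14.6007 + 0.2256 + 0.1611 + 9.6333 + 6.8809 = 51.943
df = (3−1)(2−1) = 2. Since 51.943 > 7.378, reject the null hypothesis of independence at α = 0.025.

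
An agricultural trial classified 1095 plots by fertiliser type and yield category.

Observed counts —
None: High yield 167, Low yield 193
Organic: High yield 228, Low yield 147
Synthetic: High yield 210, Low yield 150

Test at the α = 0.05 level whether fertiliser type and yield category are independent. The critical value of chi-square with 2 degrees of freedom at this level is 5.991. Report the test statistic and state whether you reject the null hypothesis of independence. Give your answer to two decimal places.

17.49; reject H₀

Row totals: 360, 375, 360. Column totals: 605, 490. Grand total N = 1095.
Expected counts (row total × column total / N):
  None, High yield: 360×605/1095 = 198.904
  None, Low yield: 360×490/1095 = 161.096
  Organic, High yield: 375×605/1095 = 207.192
  Organic, Low yield: 375×490/1095 = 167.808
  Synthetic, High yield: 360×605/1095 = 198.904
  Synthetic, Low yield: 360×490/1095 = 161.096
Contributions (O − E)²/E:
  (167 − 198.904)²/198.904 = 5.1174
  (193 − 161.096)²/161.096 = 6.3184
  (228 − 207.192)²/207.192 = 2.0897
  (147 − 167.808)²/167.808 = 2.5802
  (210 − 198.904)²/198.904 = 0.6190
  (150 − 161.096)²/161.096 = 0.7643
χ² = 5.1174 + 6.3184 + 2.0897 + 2.5802 + 0.6190 + 0.7643 = 17.49
df = (3−1)(2−1) = 2. Since 17.49 > 5.991, reject the null hypothesis of independence at α = 0.05.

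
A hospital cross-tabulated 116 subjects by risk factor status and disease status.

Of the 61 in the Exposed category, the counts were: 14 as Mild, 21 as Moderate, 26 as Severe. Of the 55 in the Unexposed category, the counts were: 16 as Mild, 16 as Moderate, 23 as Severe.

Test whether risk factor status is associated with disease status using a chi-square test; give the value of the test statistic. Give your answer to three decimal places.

0.684

Row totals: 61, 55. Column totals: 30, 37, 49. Grand total N = 116.
Expected counts (row total × column total / N):
  Exposed, Mild: 61×30/116 = 15.7759
  Exposed, Moderate: 61×37/116 = 19.4569
  Exposed, Severe: 61×49/116 = 25.7672
  Unexposed, Mild: 55×30/116 = 14.2241
  Unexposed, Moderate: 55×37/116 = 17.5431
  Unexposed, Severe: 55×49/116 = 23.2328
Contributions (O − E)²/E:
  (14 − 15.7759)²/15.7759 = 0.1999
  (21 − 19.4569)²/19.4569 = 0.1224
  (26 − 25.7672)²/25.7672 = 0.0021
  (16 − 14.2241)²/14.2241 = 0.2217
  (16 − 17.5431)²/17.5431 = 0.1357
  (23 − 23.2328)²/23.2328 = 0.0023
χ² = 0.1999 + 0.1224 + 0.0021 + 0.2217 + 0.1357 + 0.0023 = 0.684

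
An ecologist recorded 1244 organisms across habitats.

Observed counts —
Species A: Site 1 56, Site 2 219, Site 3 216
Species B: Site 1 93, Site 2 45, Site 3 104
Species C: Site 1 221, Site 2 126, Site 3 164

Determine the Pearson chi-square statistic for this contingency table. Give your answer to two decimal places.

150.74

Row totals: 491, 242, 511. Column totals: 370, 390, 484. Grand total N = 1244.
Expected counts (row total × column total / N):
  Species A, Site 1: 491×370/1244 = 146.037
  Species A, Site 2: 491×390/1244 = 153.931
  Species A, Site 3: 491×484/1244 = 191.032
  Species B, Site 1: 242×370/1244 = 71.977
  Species B, Site 2: 242×390/1244 = 75.868
  Species B, Site 3: 242×484/1244 = 94.154
  Species C, Site 1: 511×370/1244 = 151.986
  Species C, Site 2: 511×390/1244 = 160.201
  Species C, Site 3: 511×484/1244 = 198.814
Contributions (O − E)²/E:
  (56 − 146.037)²/146.037 = 55.5110
  (219 − 153.931)²/153.931 = 27.5057
  (216 − 191.032)²/191.032 = 3.2633
  (93 − 71.977)²/71.977 = 6.1404
  (45 − 75.868)²/75.868 = 12.5591
  (104 − 94.154)²/94.154 = 1.0296
  (221 − 151.986)²/151.986 = 31.3380
  (126 − 160.201)²/160.201 = 7.3015
  (164 − 198.814)²/198.814 = 6.0962
χ² = 55.5110 + 27.5057 + 3.2633 + 6.1404 + 12.5591 + 1.0296 + 31.3380 + 7.3015 + 6.0962 = 150.74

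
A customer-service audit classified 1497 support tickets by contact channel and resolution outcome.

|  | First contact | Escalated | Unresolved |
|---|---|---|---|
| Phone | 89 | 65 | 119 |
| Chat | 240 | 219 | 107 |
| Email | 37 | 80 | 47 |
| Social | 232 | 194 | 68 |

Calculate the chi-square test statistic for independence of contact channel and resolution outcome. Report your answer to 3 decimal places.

118.722

Row totals: 273, 566, 164, 494. Column totals: 598, 558, 341. Grand total N = 1497.
Expected counts (row total × column total / N):
  Phone, First contact: 273×598/1497 = 109.0541
  Phone, Escalated: 273×558/1497 = 101.7595
  Phone, Unresolved: 273×341/1497 = 62.1864
  Chat, First contact: 566×598/1497 = 226.0975
  Chat, Escalated: 566×558/1497 = 210.9739
  Chat, Unresolved: 566×341/1497 = 128.9285
  Email, First contact: 164×598/1497 = 65.5124
  Email, Escalated: 164×558/1497 = 61.1303
  Email, Unresolved: 164×341/1497 = 37.3574
  Social, First contact: 494×598/1497 = 197.3360
  Social, Escalated: 494×558/1497 = 184.1363
  Social, Unresolved: 494×341/1497 = 112.5277
Contributions (O − E)²/E:
  (89 − 109.0541)²/109.0541 = 3.6878
  (65 − 101.7595)²/101.7595 = 13.2790
  (119 − 62.1864)²/62.1864 = 51.9050
  (240 − 226.0975)²/226.0975 = 0.8549
  (219 − 210.9739)²/210.9739 = 0.3053
  (107 − 128.9285)²/128.9285 = 3.7297
  (37 − 65.5124)²/65.5124 = 12.4092
  (80 − 61.1303)²/61.1303 = 5.8247
  (47 − 37.3574)²/37.3574 = 2.4889
  (232 − 197.3360)²/197.3360 = 6.0891
  (194 − 184.1363)²/184.1363 = 0.5284
  (68 − 112.5277)²/112.5277 = 17.6198
χ² = 3.6878 + 13.2790 + 51.9050 + 0.8549 + 0.3053 + 3.7297 + 12.4092 + 5.8247 + 2.4889 + 6.0891 + 0.5284 + 17.6198 = 118.722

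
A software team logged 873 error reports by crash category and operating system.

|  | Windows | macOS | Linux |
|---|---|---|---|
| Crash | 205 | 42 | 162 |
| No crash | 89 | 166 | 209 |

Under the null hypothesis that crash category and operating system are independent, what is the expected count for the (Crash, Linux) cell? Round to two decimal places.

173.81

Row total (Crash) = 409; column total (Linux) = 371; grand total N = 873.
Expected count = (row total × column total) / N = 409 × 371 / 873 = 173.81.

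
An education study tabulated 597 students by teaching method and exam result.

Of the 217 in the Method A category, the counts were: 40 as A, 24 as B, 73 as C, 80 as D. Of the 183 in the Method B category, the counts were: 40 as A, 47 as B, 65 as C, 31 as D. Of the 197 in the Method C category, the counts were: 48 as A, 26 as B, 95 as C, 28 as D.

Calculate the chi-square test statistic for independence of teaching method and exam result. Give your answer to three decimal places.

50.243

Row totals: 217, 183, 197. Column totals: 128, 97, 233, 139. Grand total N = 597.
Expected counts (row total × column total / N):
  Method A, A: 217×128/597 = 46.5260
  Method A, B: 217×97/597 = 35.2580
  Method A, C: 217×233/597 = 84.6918
  Method A, D: 217×139/597 = 50.5243
  Method B, A: 183×128/597 = 39.2362
  Method B, B: 183×97/597 = 29.7337
  Method B, C: 183×233/597 = 71.4221
  Method B, D: 183×139/597 = 42.6080
  Method C, A: 197×128/597 = 42.2379
  Method C, B: 197×97/597 = 32.0084
  Method C, C: 197×233/597 = 76.8861
  Method C, D: 197×139/597 = 45.8677
Contributions (O − E)²/E:
  (40 − 46.5260)²/46.5260 = 0.9154
  (24 − 35.2580)²/35.2580 = 3.5947
  (73 − 84.6918)²/84.6918 = 1.6141
  (80 − 50.5243)²/50.5243 = 17.1960
  (40 − 39.2362)²/39.2362 = 0.0149
  (47 − 29.7337)²/29.7337 = 10.0265
  (65 − 71.4221)²/71.4221 = 0.5775
  (31 − 42.6080)²/42.6080 = 3.1624
  (48 − 42.2379)²/42.2379 = 0.7861
  (26 − 32.0084)²/32.0084 = 1.1279
  (95 − 76.8861)²/76.8861 = 4.2675
  (28 − 45.8677)²/45.8677 = 6.9603
χ² = 0.9154 + 3.5947 + 1.6141 + 17.1960 + 0.0149 + 10.0265 + 0.5775 + 3.1624 + 0.7861 + 1.1279 + 4.2675 + 6.9603 = 50.243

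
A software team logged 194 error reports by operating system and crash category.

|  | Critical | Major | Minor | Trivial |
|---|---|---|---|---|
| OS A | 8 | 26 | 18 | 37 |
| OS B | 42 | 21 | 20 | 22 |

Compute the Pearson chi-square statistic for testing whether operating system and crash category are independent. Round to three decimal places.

Row totals: 89, 105. Column totals: 50, 47, 38, 59. Grand total N = 194.
Expected counts (row total × column total / N):
  OS A, Critical: 89×50/194 = 22.93814
  OS A, Major: 89×47/194 = 21.56186
  OS A, Minor: 89×38/194 = 17.43299
  OS A, Trivial: 89×59/194 = 27.06701
  OS B, Critical: 105×50/194 = 27.06186
  OS B, Major: 105×47/194 = 25.43814
  OS B, Minor: 105×38/194 = 20.56701
  OS B, Trivial: 105×59/194 = 31.93299
Contributions (O − E)²/E:
  (8 − 22.93814)²/22.93814 = 9.7283
  (26 − 21.56186)²/21.56186 = 0.9135
  (18 − 17.43299)²/17.43299 = 0.0184
  (37 − 27.06701)²/27.06701 = 3.6452
  (42 − 27.06186)²/27.06186 = 8.2458
  (21 − 25.43814)²/25.43814 = 0.7743
  (20 − 20.56701)²/20.56701 = 0.0156
  (22 − 31.93299)²/31.93299 = 3.0897
χ² = 9.7283 + 0.9135 + 0.0184 + 3.6452 + 8.2458 + 0.7743 + 0.0156 + 3.0897 = 26.431

26.431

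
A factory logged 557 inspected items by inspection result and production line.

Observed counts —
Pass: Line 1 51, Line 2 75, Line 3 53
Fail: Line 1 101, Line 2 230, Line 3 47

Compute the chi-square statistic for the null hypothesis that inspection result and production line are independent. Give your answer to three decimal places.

Row totals: 179, 378. Column totals: 152, 305, 100. Grand total N = 557.
Expected counts (row total × column total / N):
  Pass, Line 1: 179×152/557 = 48.8474
  Pass, Line 2: 179×305/557 = 98.0162
  Pass, Line 3: 179×100/557 = 32.1364
  Fail, Line 1: 378×152/557 = 103.1526
  Fail, Line 2: 378×305/557 = 206.9838
  Fail, Line 3: 378×100/557 = 67.8636
Contributions (O − E)²/E:
  (51 − 48.8474)²/48.8474 = 0.0949
  (75 − 98.0162)²/98.0162 = 5.4047
  (53 − 32.1364)²/32.1364 = 13.5451
  (101 − 103.1526)²/103.1526 = 0.0449
  (230 − 206.9838)²/206.9838 = 2.5594
  (47 − 67.8636)²/67.8636 = 6.4142
χ² = 0.0949 + 5.4047 + 13.5451 + 0.0449 + 2.5594 + 6.4142 = 28.063

28.063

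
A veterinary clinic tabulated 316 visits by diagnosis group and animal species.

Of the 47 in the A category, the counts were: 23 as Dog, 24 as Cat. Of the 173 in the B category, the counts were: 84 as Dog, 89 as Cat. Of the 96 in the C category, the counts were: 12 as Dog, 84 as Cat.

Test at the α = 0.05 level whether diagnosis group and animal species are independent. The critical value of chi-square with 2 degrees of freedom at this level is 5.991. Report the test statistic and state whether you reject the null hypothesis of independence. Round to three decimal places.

Row totals: 47, 173, 96. Column totals: 119, 197. Grand total N = 316.
Expected counts (row total × column total / N):
  A, Dog: 47×119/316 = 17.6994
  A, Cat: 47×197/316 = 29.3006
  B, Dog: 173×119/316 = 65.1487
  B, Cat: 173×197/316 = 107.8513
  C, Dog: 96×119/316 = 36.1519
  C, Cat: 96×197/316 = 59.8481
Contributions (O − E)²/E:
  (23 − 17.6994)²/17.6994 = 1.5874
  (24 − 29.3006)²/29.3006 = 0.9589
  (84 − 65.1487)²/65.1487 = 5.4548
  (89 − 107.8513)²/107.8513 = 3.2950
  (12 − 36.1519)²/36.1519 = 16.1351
  (84 − 59.8481)²/59.8481 = 9.7466
χ² = 1.5874 + 0.9589 + 5.4548 + 3.2950 + 16.1351 + 9.7466 = 37.178
df = (3−1)(2−1) = 2. Since 37.178 > 5.991, reject the null hypothesis of independence at α = 0.05.

37.178; reject H₀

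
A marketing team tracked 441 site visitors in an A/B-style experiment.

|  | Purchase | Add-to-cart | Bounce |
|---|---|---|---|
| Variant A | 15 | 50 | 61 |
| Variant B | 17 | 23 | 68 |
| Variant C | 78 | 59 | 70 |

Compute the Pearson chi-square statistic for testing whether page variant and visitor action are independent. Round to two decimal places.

Row totals: 126, 108, 207. Column totals: 110, 132, 199. Grand total N = 441.
Expected counts (row total × column total / N):
  Variant A, Purchase: 126×110/441 = 31.4286
  Variant A, Add-to-cart: 126×132/441 = 37.7143
  Variant A, Bounce: 126×199/441 = 56.8571
  Variant B, Purchase: 108×110/441 = 26.9388
  Variant B, Add-to-cart: 108×132/441 = 32.3265
  Variant B, Bounce: 108×199/441 = 48.7347
  Variant C, Purchase: 207×110/441 = 51.6327
  Variant C, Add-to-cart: 207×132/441 = 61.9592
  Variant C, Bounce: 207×199/441 = 93.4082
Contributions (O − E)²/E:
  (15 − 31.4286)²/31.4286 = 8.5877
  (50 − 37.7143)²/37.7143 = 4.0022
  (61 − 56.8571)²/56.8571 = 0.3019
  (17 − 26.9388)²/26.9388 = 3.6668
  (23 − 32.3265)²/32.3265 = 2.6908
  (68 − 48.7347)²/48.7347 = 7.6158
  (78 − 51.6327)²/51.6327 = 13.4650
  (59 − 61.9592)²/61.9592 = 0.1413
  (70 − 93.4082)²/93.4082 = 5.8661
χ² = 8.5877 + 4.0022 + 0.3019 + 3.6668 + 2.6908 + 7.6158 + 13.4650 + 0.1413 + 5.8661 = 46.34

46.34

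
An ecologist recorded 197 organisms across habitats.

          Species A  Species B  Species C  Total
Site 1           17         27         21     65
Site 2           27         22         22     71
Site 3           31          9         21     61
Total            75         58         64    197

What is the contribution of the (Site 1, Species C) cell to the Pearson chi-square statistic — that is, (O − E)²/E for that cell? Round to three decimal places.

0.001

Row total (Site 1) = 65; column total (Species C) = 64; N = 197.
Expected count E = 65 × 64 / 197 = 21.1168.
Contribution = (O − E)²/E = (21 − 21.1168)² / 21.1168 = 0.001.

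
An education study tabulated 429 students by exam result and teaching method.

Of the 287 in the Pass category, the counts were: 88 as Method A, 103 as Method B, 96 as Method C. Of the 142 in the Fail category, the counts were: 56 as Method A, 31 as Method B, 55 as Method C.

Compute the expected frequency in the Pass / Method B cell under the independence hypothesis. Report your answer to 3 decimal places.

Row total (Pass) = 287; column total (Method B) = 134; grand total N = 429.
Expected count = (row total × column total) / N = 287 × 134 / 429 = 89.646.

89.646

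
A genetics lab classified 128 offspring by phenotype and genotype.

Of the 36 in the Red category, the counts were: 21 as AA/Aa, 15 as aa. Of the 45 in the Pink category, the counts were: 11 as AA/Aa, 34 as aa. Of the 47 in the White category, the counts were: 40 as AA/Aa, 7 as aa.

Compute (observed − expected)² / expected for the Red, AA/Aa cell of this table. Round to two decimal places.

0.03

Row total (Red) = 36; column total (AA/Aa) = 72; N = 128.
Expected count E = 36 × 72 / 128 = 20.250.
Contribution = (O − E)²/E = (21 − 20.250)² / 20.250 = 0.03.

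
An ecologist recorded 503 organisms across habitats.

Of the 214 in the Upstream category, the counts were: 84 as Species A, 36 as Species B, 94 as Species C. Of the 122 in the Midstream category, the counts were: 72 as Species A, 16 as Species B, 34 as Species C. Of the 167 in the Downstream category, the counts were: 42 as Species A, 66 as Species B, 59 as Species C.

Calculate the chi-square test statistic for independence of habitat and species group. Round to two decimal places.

Row totals: 214, 122, 167. Column totals: 198, 118, 187. Grand total N = 503.
Expected counts (row total × column total / N):
  Upstream, Species A: 214×198/503 = 84.239
  Upstream, Species B: 214×118/503 = 50.203
  Upstream, Species C: 214×187/503 = 79.559
  Midstream, Species A: 122×198/503 = 48.024
  Midstream, Species B: 122×118/503 = 28.620
  Midstream, Species C: 122×187/503 = 45.356
  Downstream, Species A: 167×198/503 = 65.738
  Downstream, Species B: 167×118/503 = 39.177
  Downstream, Species C: 167×187/503 = 62.085
Contributions (O − E)²/E:
  (84 − 84.239)²/84.239 = 0.0007
  (36 − 50.203)²/50.203 = 4.0182
  (94 − 79.559)²/79.559 = 2.6212
  (72 − 48.024)²/48.024 = 11.9700
  (16 − 28.620)²/28.620 = 5.5648
  (34 − 45.356)²/45.356 = 2.8433
  (42 − 65.738)²/65.738 = 8.5718
  (66 − 39.177)²/39.177 = 18.3647
  (59 − 62.085)²/62.085 = 0.1533
χ² = 0.0007 + 4.0182 + 2.6212 + 11.9700 + 5.5648 + 2.8433 + 8.5718 + 18.3647 + 0.1533 = 54.11

54.11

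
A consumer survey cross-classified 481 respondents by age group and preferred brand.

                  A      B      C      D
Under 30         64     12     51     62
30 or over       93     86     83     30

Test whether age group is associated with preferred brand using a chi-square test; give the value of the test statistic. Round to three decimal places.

Row totals: 189, 292. Column totals: 157, 98, 134, 92. Grand total N = 481.
Expected counts (row total × column total / N):
  Under 30, A: 189×157/481 = 61.69023
  Under 30, B: 189×98/481 = 38.50728
  Under 30, C: 189×134/481 = 52.65281
  Under 30, D: 189×92/481 = 36.14969
  30 or over, A: 292×157/481 = 95.30977
  30 or over, B: 292×98/481 = 59.49272
  30 or over, C: 292×134/481 = 81.34719
  30 or over, D: 292×92/481 = 55.85031
Contributions (O − E)²/E:
  (64 − 61.69023)²/61.69023 = 0.0865
  (12 − 38.50728)²/38.50728 = 18.2468
  (51 − 52.65281)²/52.65281 = 0.0519
  (62 − 36.14969)²/36.14969 = 18.4853
  (93 − 95.30977)²/95.30977 = 0.0560
  (86 − 59.49272)²/59.49272 = 11.8105
  (83 − 81.34719)²/81.34719 = 0.0336
  (30 − 55.85031)²/55.85031 = 11.9648
χ² = 0.0865 + 18.2468 + 0.0519 + 18.4853 + 0.0560 + 11.8105 + 0.0336 + 11.9648 = 60.735

60.735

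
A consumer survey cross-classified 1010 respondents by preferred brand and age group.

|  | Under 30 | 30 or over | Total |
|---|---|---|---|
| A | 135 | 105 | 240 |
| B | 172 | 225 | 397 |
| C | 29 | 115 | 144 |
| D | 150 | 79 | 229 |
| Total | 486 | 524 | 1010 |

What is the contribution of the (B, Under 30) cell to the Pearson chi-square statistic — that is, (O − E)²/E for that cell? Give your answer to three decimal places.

1.896

Row total (B) = 397; column total (Under 30) = 486; N = 1010.
Expected count E = 397 × 486 / 1010 = 191.03168.
Contribution = (O − E)²/E = (172 − 191.03168)² / 191.03168 = 1.896.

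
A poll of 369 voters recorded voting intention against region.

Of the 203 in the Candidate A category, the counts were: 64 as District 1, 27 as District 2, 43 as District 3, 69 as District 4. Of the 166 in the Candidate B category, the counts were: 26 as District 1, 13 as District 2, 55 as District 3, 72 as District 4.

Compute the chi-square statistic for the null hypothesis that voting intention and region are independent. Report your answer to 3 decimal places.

Row totals: 203, 166. Column totals: 90, 40, 98, 141. Grand total N = 369.
Expected counts (row total × column total / N):
  Candidate A, District 1: 203×90/369 = 49.5122
  Candidate A, District 2: 203×40/369 = 22.0054
  Candidate A, District 3: 203×98/369 = 53.9133
  Candidate A, District 4: 203×141/369 = 77.5691
  Candidate B, District 1: 166×90/369 = 40.4878
  Candidate B, District 2: 166×40/369 = 17.9946
  Candidate B, District 3: 166×98/369 = 44.0867
  Candidate B, District 4: 166×141/369 = 63.4309
Contributions (O − E)²/E:
  (64 − 49.5122)²/49.5122 = 4.2393
  (27 − 22.0054)²/22.0054 = 1.1336
  (43 − 53.9133)²/53.9133 = 2.2091
  (69 − 77.5691)²/77.5691 = 0.9466
  (26 − 40.4878)²/40.4878 = 5.1842
  (13 − 17.9946)²/17.9946 = 1.3863
  (55 − 44.0867)²/44.0867 = 2.7015
  (72 − 63.4309)²/63.4309 = 1.1576
χ² = 4.2393 + 1.1336 + 2.2091 + 0.9466 + 5.1842 + 1.3863 + 2.7015 + 1.1576 = 18.958

18.958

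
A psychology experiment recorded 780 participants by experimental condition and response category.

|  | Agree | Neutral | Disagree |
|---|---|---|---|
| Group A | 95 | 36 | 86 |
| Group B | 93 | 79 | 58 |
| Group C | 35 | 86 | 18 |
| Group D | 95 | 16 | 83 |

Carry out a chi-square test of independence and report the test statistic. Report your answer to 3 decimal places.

140.524

Row totals: 217, 230, 139, 194. Column totals: 318, 217, 245. Grand total N = 780.
Expected counts (row total × column total / N):
  Group A, Agree: 217×318/780 = 88.4692
  Group A, Neutral: 217×217/780 = 60.3705
  Group A, Disagree: 217×245/780 = 68.1603
  Group B, Agree: 230×318/780 = 93.7692
  Group B, Neutral: 230×217/780 = 63.9872
  Group B, Disagree: 230×245/780 = 72.2436
  Group C, Agree: 139×318/780 = 56.6692
  Group C, Neutral: 139×217/780 = 38.6705
  Group C, Disagree: 139×245/780 = 43.6603
  Group D, Agree: 194×318/780 = 79.0923
  Group D, Neutral: 194×217/780 = 53.9718
  Group D, Disagree: 194×245/780 = 60.9359
Contributions (O − E)²/E:
  (95 − 88.4692)²/88.4692 = 0.4821
  (36 − 60.3705)²/60.3705 = 9.8379
  (86 − 68.1603)²/68.1603 = 4.6692
  (93 − 93.7692)²/93.7692 = 0.0063
  (79 − 63.9872)²/63.9872 = 3.5223
  (58 − 72.2436)²/72.2436 = 2.8083
  (35 − 56.6692)²/56.6692 = 8.2859
  (86 − 38.6705)²/38.6705 = 57.9274
  (18 − 43.6603)²/43.6603 = 15.0812
  (95 − 79.0923)²/79.0923 = 3.1995
  (16 − 53.9718)²/53.9718 = 26.7150
  (83 − 60.9359)²/60.9359 = 7.9891
χ² = 0.4821 + 9.8379 + 4.6692 + 0.0063 + 3.5223 + 2.8083 + 8.2859 + 57.9274 + 15.0812 + 3.1995 + 26.7150 + 7.9891 = 140.524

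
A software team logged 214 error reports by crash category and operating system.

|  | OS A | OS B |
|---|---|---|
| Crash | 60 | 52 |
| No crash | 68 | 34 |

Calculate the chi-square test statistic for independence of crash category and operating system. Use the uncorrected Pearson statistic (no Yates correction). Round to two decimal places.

3.81

Row totals: 112, 102. Column totals: 128, 86. Grand total N = 214.
Expected counts (row total × column total / N):
  Crash, OS A: 112×128/214 = 66.991
  Crash, OS B: 112×86/214 = 45.009
  No crash, OS A: 102×128/214 = 61.009
  No crash, OS B: 102×86/214 = 40.991
Contributions (O − E)²/E:
  (60 − 66.991)²/66.991 = 0.7296
  (52 − 45.009)²/45.009 = 1.0859
  (68 − 61.009)²/61.009 = 0.8011
  (34 − 40.991)²/40.991 = 1.1923
χ² = 0.7296 + 1.0859 + 0.8011 + 1.1923 = 3.81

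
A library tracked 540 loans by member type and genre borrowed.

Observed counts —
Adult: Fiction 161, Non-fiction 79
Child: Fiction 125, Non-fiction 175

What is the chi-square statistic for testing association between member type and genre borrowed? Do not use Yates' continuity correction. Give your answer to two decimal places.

Row totals: 240, 300. Column totals: 286, 254. Grand total N = 540.
Expected counts (row total × column total / N):
  Adult, Fiction: 240×286/540 = 127.111
  Adult, Non-fiction: 240×254/540 = 112.889
  Child, Fiction: 300×286/540 = 158.889
  Child, Non-fiction: 300×254/540 = 141.111
Contributions (O − E)²/E:
  (161 − 127.111)²/127.111 = 9.0351
  (79 − 112.889)²/112.889 = 10.1734
  (125 − 158.889)²/158.889 = 7.2281
  (175 − 141.111)²/141.111 = 8.1387
χ² = 9.0351 + 10.1734 + 7.2281 + 8.1387 = 34.58

34.58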